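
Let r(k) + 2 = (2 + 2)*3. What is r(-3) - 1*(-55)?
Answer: 65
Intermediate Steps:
r(k) = 10 (r(k) = -2 + (2 + 2)*3 = -2 + 4*3 = -2 + 12 = 10)
r(-3) - 1*(-55) = 10 - 1*(-55) = 10 + 55 = 65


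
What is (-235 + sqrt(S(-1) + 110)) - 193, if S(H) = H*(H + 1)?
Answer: -428 + sqrt(110) ≈ -417.51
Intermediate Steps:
S(H) = H*(1 + H)
(-235 + sqrt(S(-1) + 110)) - 193 = (-235 + sqrt(-(1 - 1) + 110)) - 193 = (-235 + sqrt(-1*0 + 110)) - 193 = (-235 + sqrt(0 + 110)) - 193 = (-235 + sqrt(110)) - 193 = -428 + sqrt(110)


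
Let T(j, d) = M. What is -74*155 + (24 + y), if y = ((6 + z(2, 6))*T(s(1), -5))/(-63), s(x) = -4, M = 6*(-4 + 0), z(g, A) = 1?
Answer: -34330/3 ≈ -11443.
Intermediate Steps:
M = -24 (M = 6*(-4) = -24)
T(j, d) = -24
y = 8/3 (y = ((6 + 1)*(-24))/(-63) = (7*(-24))*(-1/63) = -168*(-1/63) = 8/3 ≈ 2.6667)
-74*155 + (24 + y) = -74*155 + (24 + 8/3) = -11470 + 80/3 = -34330/3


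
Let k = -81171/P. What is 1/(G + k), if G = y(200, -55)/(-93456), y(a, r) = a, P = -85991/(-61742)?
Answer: -1004546862/58546212891299 ≈ -1.7158e-5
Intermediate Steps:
P = 85991/61742 (P = -85991*(-1/61742) = 85991/61742 ≈ 1.3927)
G = -25/11682 (G = 200/(-93456) = 200*(-1/93456) = -25/11682 ≈ -0.0021400)
k = -5011659882/85991 (k = -81171/85991/61742 = -81171*61742/85991 = -5011659882/85991 ≈ -58281.)
1/(G + k) = 1/(-25/11682 - 5011659882/85991) = 1/(-58546212891299/1004546862) = -1004546862/58546212891299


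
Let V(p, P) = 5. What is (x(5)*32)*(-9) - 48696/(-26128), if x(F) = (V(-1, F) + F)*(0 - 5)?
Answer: 47036487/3266 ≈ 14402.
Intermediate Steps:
x(F) = -25 - 5*F (x(F) = (5 + F)*(0 - 5) = (5 + F)*(-5) = -25 - 5*F)
(x(5)*32)*(-9) - 48696/(-26128) = ((-25 - 5*5)*32)*(-9) - 48696/(-26128) = ((-25 - 25)*32)*(-9) - 48696*(-1/26128) = -50*32*(-9) + 6087/3266 = -1600*(-9) + 6087/3266 = 14400 + 6087/3266 = 47036487/3266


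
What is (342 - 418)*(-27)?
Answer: 2052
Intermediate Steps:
(342 - 418)*(-27) = -76*(-27) = 2052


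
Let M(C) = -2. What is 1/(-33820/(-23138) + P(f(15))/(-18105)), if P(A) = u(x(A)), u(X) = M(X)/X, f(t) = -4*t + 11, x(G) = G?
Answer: 10263380505/15001598812 ≈ 0.68415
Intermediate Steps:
f(t) = 11 - 4*t
u(X) = -2/X
P(A) = -2/A
1/(-33820/(-23138) + P(f(15))/(-18105)) = 1/(-33820/(-23138) - 2/(11 - 4*15)/(-18105)) = 1/(-33820*(-1/23138) - 2/(11 - 60)*(-1/18105)) = 1/(16910/11569 - 2/(-49)*(-1/18105)) = 1/(16910/11569 - 2*(-1/49)*(-1/18105)) = 1/(16910/11569 + (2/49)*(-1/18105)) = 1/(16910/11569 - 2/887145) = 1/(15001598812/10263380505) = 10263380505/15001598812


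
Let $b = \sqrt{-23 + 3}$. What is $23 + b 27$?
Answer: $23 + 54 i \sqrt{5} \approx 23.0 + 120.75 i$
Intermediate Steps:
$b = 2 i \sqrt{5}$ ($b = \sqrt{-20} = 2 i \sqrt{5} \approx 4.4721 i$)
$23 + b 27 = 23 + 2 i \sqrt{5} \cdot 27 = 23 + 54 i \sqrt{5}$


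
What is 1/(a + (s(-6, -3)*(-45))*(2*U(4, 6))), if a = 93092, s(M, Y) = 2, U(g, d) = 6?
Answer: 1/92012 ≈ 1.0868e-5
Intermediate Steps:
1/(a + (s(-6, -3)*(-45))*(2*U(4, 6))) = 1/(93092 + (2*(-45))*(2*6)) = 1/(93092 - 90*12) = 1/(93092 - 1080) = 1/92012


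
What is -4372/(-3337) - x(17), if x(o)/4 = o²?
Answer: -3853200/3337 ≈ -1154.7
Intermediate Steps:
x(o) = 4*o²
-4372/(-3337) - x(17) = -4372/(-3337) - 4*17² = -4372*(-1/3337) - 4*289 = 4372/3337 - 1*1156 = 4372/3337 - 1156 = -3853200/3337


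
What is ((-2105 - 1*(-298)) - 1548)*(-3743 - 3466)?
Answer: 24186195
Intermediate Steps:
((-2105 - 1*(-298)) - 1548)*(-3743 - 3466) = ((-2105 + 298) - 1548)*(-7209) = (-1807 - 1548)*(-7209) = -3355*(-7209) = 24186195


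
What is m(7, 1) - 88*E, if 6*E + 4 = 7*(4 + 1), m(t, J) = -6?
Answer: -1382/3 ≈ -460.67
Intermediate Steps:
E = 31/6 (E = -2/3 + (7*(4 + 1))/6 = -2/3 + (7*5)/6 = -2/3 + (1/6)*35 = -2/3 + 35/6 = 31/6 ≈ 5.1667)
m(7, 1) - 88*E = -6 - 88*31/6 = -6 - 1364/3 = -1382/3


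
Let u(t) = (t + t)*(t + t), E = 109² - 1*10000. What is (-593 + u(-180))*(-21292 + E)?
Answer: -2504154877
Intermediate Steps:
E = 1881 (E = 11881 - 10000 = 1881)
u(t) = 4*t² (u(t) = (2*t)*(2*t) = 4*t²)
(-593 + u(-180))*(-21292 + E) = (-593 + 4*(-180)²)*(-21292 + 1881) = (-593 + 4*32400)*(-19411) = (-593 + 129600)*(-19411) = 129007*(-19411) = -2504154877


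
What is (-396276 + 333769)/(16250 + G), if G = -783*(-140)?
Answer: -62507/125870 ≈ -0.49660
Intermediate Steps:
G = 109620
(-396276 + 333769)/(16250 + G) = (-396276 + 333769)/(16250 + 109620) = -62507/125870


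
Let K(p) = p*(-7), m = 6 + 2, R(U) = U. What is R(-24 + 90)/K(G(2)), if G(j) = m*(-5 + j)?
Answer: 11/28 ≈ 0.39286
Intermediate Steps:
m = 8
G(j) = -40 + 8*j (G(j) = 8*(-5 + j) = -40 + 8*j)
K(p) = -7*p
R(-24 + 90)/K(G(2)) = (-24 + 90)/((-7*(-40 + 8*2))) = 66/((-7*(-40 + 16))) = 66/((-7*(-24))) = 66/168 = 66*(1/168) = 11/28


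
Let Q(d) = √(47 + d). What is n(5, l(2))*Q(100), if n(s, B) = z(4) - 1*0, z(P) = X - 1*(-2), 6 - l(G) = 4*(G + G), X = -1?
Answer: 7*√3 ≈ 12.124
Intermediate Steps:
l(G) = 6 - 8*G (l(G) = 6 - 4*(G + G) = 6 - 4*2*G = 6 - 8*G)
z(P) = 1 (z(P) = -1 - 1*(-2) = -1 + 2 = 1)
n(s, B) = 1 (n(s, B) = 1 - 1*0 = 1 + 0 = 1)
n(5, l(2))*Q(100) = 1*√(47 + 100) = 1*√147 = 1*(7*√3) = 7*√3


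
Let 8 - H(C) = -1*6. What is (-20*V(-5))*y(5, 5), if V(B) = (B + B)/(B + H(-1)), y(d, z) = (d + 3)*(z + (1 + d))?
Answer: 17600/9 ≈ 1955.6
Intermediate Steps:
y(d, z) = (3 + d)*(1 + d + z)
H(C) = 14 (H(C) = 8 - (-1)*6 = 8 - 1*(-6) = 8 + 6 = 14)
V(B) = 2*B/(14 + B) (V(B) = (B + B)/(B + 14) = (2*B)/(14 + B) = 2*B/(14 + B))
(-20*V(-5))*y(5, 5) = (-40*(-5)/(14 - 5))*(3 + 5² + 3*5 + 4*5 + 5*5) = (-40*(-5)/9)*(3 + 25 + 15 + 20 + 25) = -40*(-5)/9*88 = -20*(-10/9)*88 = (200/9)*88 = 17600/9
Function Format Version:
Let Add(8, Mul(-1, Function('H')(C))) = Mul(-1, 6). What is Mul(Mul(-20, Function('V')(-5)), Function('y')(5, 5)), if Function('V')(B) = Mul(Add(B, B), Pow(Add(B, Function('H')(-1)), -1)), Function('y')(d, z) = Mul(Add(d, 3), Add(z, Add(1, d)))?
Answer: Rational(17600, 9) ≈ 1955.6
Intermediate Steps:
Function('y')(d, z) = Mul(Add(3, d), Add(1, d, z))
Function('H')(C) = 14 (Function('H')(C) = Add(8, Mul(-1, Mul(-1, 6))) = Add(8, Mul(-1, -6)) = Add(8, 6) = 14)
Function('V')(B) = Mul(2, B, Pow(Add(14, B), -1)) (Function('V')(B) = Mul(Add(B, B), Pow(Add(B, 14), -1)) = Mul(Mul(2, B), Pow(Add(14, B), -1)) = Mul(2, B, Pow(Add(14, B), -1)))
Mul(Mul(-20, Function('V')(-5)), Function('y')(5, 5)) = Mul(Mul(-20, Mul(2, -5, Pow(Add(14, -5), -1))), Add(3, Pow(5, 2), Mul(3, 5), Mul(4, 5), Mul(5, 5))) = Mul(Mul(-20, Mul(2, -5, Pow(9, -1))), Add(3, 25, 15, 20, 25)) = Mul(Mul(-20, Mul(2, -5, Rational(1, 9))), 88) = Mul(Mul(-20, Rational(-10, 9)), 88) = Mul(Rational(200, 9), 88) = Rational(17600, 9)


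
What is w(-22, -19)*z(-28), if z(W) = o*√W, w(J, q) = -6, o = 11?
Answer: -132*I*√7 ≈ -349.24*I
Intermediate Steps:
z(W) = 11*√W
w(-22, -19)*z(-28) = -66*√(-28) = -66*2*I*√7 = -132*I*√7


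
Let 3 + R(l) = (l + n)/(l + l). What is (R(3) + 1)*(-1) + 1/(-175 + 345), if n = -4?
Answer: 554/255 ≈ 2.1726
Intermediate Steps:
R(l) = -3 + (-4 + l)/(2*l) (R(l) = -3 + (l - 4)/(l + l) = -3 + (-4 + l)/((2*l)) = -3 + (-4 + l)*(1/(2*l)) = -3 + (-4 + l)/(2*l))
(R(3) + 1)*(-1) + 1/(-175 + 345) = ((-5/2 - 2/3) + 1)*(-1) + 1/(-175 + 345) = ((-5/2 - 2*⅓) + 1)*(-1) + 1/170 = ((-5/2 - ⅔) + 1)*(-1) + 1/170 = (-19/6 + 1)*(-1) + 1/170 = -13/6*(-1) + 1/170 = 13/6 + 1/170 = 554/255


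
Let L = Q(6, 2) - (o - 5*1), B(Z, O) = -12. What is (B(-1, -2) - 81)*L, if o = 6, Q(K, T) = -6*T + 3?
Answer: 930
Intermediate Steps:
Q(K, T) = 3 - 6*T
L = -10 (L = (3 - 6*2) - (6 - 5*1) = (3 - 12) - (6 - 5) = -9 - 1*1 = -9 - 1 = -10)
(B(-1, -2) - 81)*L = (-12 - 81)*(-10) = -93*(-10) = 930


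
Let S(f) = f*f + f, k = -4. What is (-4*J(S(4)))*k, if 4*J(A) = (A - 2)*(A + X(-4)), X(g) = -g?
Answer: 1728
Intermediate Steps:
S(f) = f + f**2 (S(f) = f**2 + f = f + f**2)
J(A) = (-2 + A)*(4 + A)/4 (J(A) = ((A - 2)*(A - 1*(-4)))/4 = ((-2 + A)*(A + 4))/4 = ((-2 + A)*(4 + A))/4 = (-2 + A)*(4 + A)/4)
(-4*J(S(4)))*k = -4*(-2 + (4*(1 + 4))/2 + (4*(1 + 4))**2/4)*(-4) = -4*(-2 + (4*5)/2 + (4*5)**2/4)*(-4) = -4*(-2 + (1/2)*20 + (1/4)*20**2)*(-4) = -4*(-2 + 10 + (1/4)*400)*(-4) = -4*(-2 + 10 + 100)*(-4) = -4*108*(-4) = -432*(-4) = 1728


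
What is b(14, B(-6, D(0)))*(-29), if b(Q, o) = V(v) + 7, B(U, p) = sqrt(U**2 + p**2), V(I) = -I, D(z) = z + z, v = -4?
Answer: -319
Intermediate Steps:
D(z) = 2*z
b(Q, o) = 11 (b(Q, o) = -1*(-4) + 7 = 4 + 7 = 11)
b(14, B(-6, D(0)))*(-29) = 11*(-29) = -319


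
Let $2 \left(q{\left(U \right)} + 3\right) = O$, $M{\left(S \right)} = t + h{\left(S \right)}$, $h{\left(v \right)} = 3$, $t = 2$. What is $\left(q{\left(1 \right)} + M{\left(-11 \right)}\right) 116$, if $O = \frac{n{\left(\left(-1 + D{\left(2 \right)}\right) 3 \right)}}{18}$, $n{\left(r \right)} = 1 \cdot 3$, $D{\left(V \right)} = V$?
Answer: $\frac{725}{3} \approx 241.67$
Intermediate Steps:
$n{\left(r \right)} = 3$
$M{\left(S \right)} = 5$ ($M{\left(S \right)} = 2 + 3 = 5$)
$O = \frac{1}{6}$ ($O = \frac{3}{18} = 3 \cdot \frac{1}{18} = \frac{1}{6} \approx 0.16667$)
$q{\left(U \right)} = - \frac{35}{12}$ ($q{\left(U \right)} = -3 + \frac{1}{2} \cdot \frac{1}{6} = -3 + \frac{1}{12} = - \frac{35}{12}$)
$\left(q{\left(1 \right)} + M{\left(-11 \right)}\right) 116 = \left(- \frac{35}{12} + 5\right) 116 = \frac{25}{12} \cdot 116 = \frac{725}{3}$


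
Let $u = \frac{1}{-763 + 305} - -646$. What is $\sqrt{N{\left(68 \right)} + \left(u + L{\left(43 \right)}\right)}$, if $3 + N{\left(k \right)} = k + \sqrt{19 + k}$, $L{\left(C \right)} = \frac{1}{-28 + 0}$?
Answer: $\frac{\sqrt{7307578467 + 10278436 \sqrt{87}}}{3206} \approx 26.838$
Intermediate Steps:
$L{\left(C \right)} = - \frac{1}{28}$ ($L{\left(C \right)} = \frac{1}{-28} = - \frac{1}{28}$)
$u = \frac{295867}{458}$ ($u = \frac{1}{-458} + 646 = - \frac{1}{458} + 646 = \frac{295867}{458} \approx 646.0$)
$N{\left(k \right)} = -3 + k + \sqrt{19 + k}$ ($N{\left(k \right)} = -3 + \left(k + \sqrt{19 + k}\right) = -3 + k + \sqrt{19 + k}$)
$\sqrt{N{\left(68 \right)} + \left(u + L{\left(43 \right)}\right)} = \sqrt{\left(-3 + 68 + \sqrt{19 + 68}\right) + \left(\frac{295867}{458} - \frac{1}{28}\right)} = \sqrt{\left(-3 + 68 + \sqrt{87}\right) + \frac{4141909}{6412}} = \sqrt{\left(65 + \sqrt{87}\right) + \frac{4141909}{6412}} = \sqrt{\frac{4558689}{6412} + \sqrt{87}}$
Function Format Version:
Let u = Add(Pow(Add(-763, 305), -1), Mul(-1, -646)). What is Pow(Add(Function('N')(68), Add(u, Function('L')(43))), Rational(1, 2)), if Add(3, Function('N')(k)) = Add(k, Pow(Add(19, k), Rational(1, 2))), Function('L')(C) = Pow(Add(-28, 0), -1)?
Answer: Mul(Rational(1, 3206), Pow(Add(7307578467, Mul(10278436, Pow(87, Rational(1, 2)))), Rational(1, 2))) ≈ 26.838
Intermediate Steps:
Function('L')(C) = Rational(-1, 28) (Function('L')(C) = Pow(-28, -1) = Rational(-1, 28))
u = Rational(295867, 458) (u = Add(Pow(-458, -1), 646) = Add(Rational(-1, 458), 646) = Rational(295867, 458) ≈ 646.00)
Function('N')(k) = Add(-3, k, Pow(Add(19, k), Rational(1, 2))) (Function('N')(k) = Add(-3, Add(k, Pow(Add(19, k), Rational(1, 2)))) = Add(-3, k, Pow(Add(19, k), Rational(1, 2))))
Pow(Add(Function('N')(68), Add(u, Function('L')(43))), Rational(1, 2)) = Pow(Add(Add(-3, 68, Pow(Add(19, 68), Rational(1, 2))), Add(Rational(295867, 458), Rational(-1, 28))), Rational(1, 2)) = Pow(Add(Add(-3, 68, Pow(87, Rational(1, 2))), Rational(4141909, 6412)), Rational(1, 2)) = Pow(Add(Add(65, Pow(87, Rational(1, 2))), Rational(4141909, 6412)), Rational(1, 2)) = Pow(Add(Rational(4558689, 6412), Pow(87, Rational(1, 2))), Rational(1, 2))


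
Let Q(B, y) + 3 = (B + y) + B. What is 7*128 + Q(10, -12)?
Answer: 901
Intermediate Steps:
Q(B, y) = -3 + y + 2*B (Q(B, y) = -3 + ((B + y) + B) = -3 + (y + 2*B) = -3 + y + 2*B)
7*128 + Q(10, -12) = 7*128 + (-3 - 12 + 2*10) = 896 + (-3 - 12 + 20) = 896 + 5 = 901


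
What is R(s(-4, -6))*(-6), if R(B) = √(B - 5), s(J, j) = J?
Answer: -18*I ≈ -18.0*I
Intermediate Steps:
R(B) = √(-5 + B)
R(s(-4, -6))*(-6) = √(-5 - 4)*(-6) = √(-9)*(-6) = (3*I)*(-6) = -18*I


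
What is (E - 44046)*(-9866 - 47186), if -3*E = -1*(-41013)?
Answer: 3292870284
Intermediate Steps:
E = -13671 (E = -(-1)*(-41013)/3 = -1/3*41013 = -13671)
(E - 44046)*(-9866 - 47186) = (-13671 - 44046)*(-9866 - 47186) = -57717*(-57052) = 3292870284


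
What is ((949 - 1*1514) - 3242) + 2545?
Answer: -1262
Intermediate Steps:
((949 - 1*1514) - 3242) + 2545 = ((949 - 1514) - 3242) + 2545 = (-565 - 3242) + 2545 = -3807 + 2545 = -1262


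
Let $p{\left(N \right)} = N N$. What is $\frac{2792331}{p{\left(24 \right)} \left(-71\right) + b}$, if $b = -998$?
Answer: $- \frac{2792331}{41894} \approx -66.652$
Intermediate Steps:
$p{\left(N \right)} = N^{2}$
$\frac{2792331}{p{\left(24 \right)} \left(-71\right) + b} = \frac{2792331}{24^{2} \left(-71\right) - 998} = \frac{2792331}{576 \left(-71\right) - 998} = \frac{2792331}{-40896 - 998} = \frac{2792331}{-41894} = 2792331 \left(- \frac{1}{41894}\right) = - \frac{2792331}{41894}$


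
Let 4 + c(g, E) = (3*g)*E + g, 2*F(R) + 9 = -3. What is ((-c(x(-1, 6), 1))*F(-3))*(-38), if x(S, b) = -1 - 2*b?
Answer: 12768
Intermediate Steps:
F(R) = -6 (F(R) = -9/2 + (1/2)*(-3) = -9/2 - 3/2 = -6)
c(g, E) = -4 + g + 3*E*g (c(g, E) = -4 + ((3*g)*E + g) = -4 + (3*E*g + g) = -4 + (g + 3*E*g) = -4 + g + 3*E*g)
((-c(x(-1, 6), 1))*F(-3))*(-38) = (-(-4 + (-1 - 2*6) + 3*1*(-1 - 2*6))*(-6))*(-38) = (-(-4 + (-1 - 12) + 3*1*(-1 - 12))*(-6))*(-38) = (-(-4 - 13 + 3*1*(-13))*(-6))*(-38) = (-(-4 - 13 - 39)*(-6))*(-38) = (-1*(-56)*(-6))*(-38) = (56*(-6))*(-38) = -336*(-38) = 12768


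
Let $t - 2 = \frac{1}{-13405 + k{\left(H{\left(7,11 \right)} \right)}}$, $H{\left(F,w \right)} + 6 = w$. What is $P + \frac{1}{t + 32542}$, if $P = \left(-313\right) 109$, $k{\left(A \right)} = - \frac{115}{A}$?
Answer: $- \frac{14909157337799}{437000831} \approx -34117.0$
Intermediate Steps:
$H{\left(F,w \right)} = -6 + w$
$t = \frac{26855}{13428}$ ($t = 2 + \frac{1}{-13405 - \frac{115}{-6 + 11}} = 2 + \frac{1}{-13405 - \frac{115}{5}} = 2 + \frac{1}{-13405 - 23} = 2 + \frac{1}{-13428} = 2 - \frac{1}{13428} = \frac{26855}{13428} \approx 1.9999$)
$P = -34117$
$P + \frac{1}{t + 32542} = -34117 + \frac{1}{\frac{26855}{13428} + 32542} = -34117 + \frac{1}{\frac{437000831}{13428}} = -34117 + \frac{13428}{437000831} = - \frac{14909157337799}{437000831}$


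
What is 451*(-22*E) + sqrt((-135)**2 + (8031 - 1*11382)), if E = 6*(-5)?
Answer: 297660 + sqrt(14874) ≈ 2.9778e+5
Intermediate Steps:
E = -30
451*(-22*E) + sqrt((-135)**2 + (8031 - 1*11382)) = 451*(-22*(-30)) + sqrt((-135)**2 + (8031 - 1*11382)) = 451*660 + sqrt(18225 + (8031 - 11382)) = 297660 + sqrt(18225 - 3351) = 297660 + sqrt(14874)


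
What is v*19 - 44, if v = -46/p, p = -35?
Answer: -666/35 ≈ -19.029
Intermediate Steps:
v = 46/35 (v = -46/(-35) = -46*(-1/35) = 46/35 ≈ 1.3143)
v*19 - 44 = (46/35)*19 - 44 = 874/35 - 44 = -666/35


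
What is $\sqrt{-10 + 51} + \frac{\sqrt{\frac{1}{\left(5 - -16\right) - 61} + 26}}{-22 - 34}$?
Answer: $\sqrt{41} - \frac{\sqrt{10390}}{1120} \approx 6.3121$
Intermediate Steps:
$\sqrt{-10 + 51} + \frac{\sqrt{\frac{1}{\left(5 - -16\right) - 61} + 26}}{-22 - 34} = \sqrt{41} + \frac{\sqrt{\frac{1}{\left(5 + 16\right) - 61} + 26}}{-56} = \sqrt{41} + \sqrt{\frac{1}{21 - 61} + 26} \left(- \frac{1}{56}\right) = \sqrt{41} + \sqrt{\frac{1}{-40} + 26} \left(- \frac{1}{56}\right) = \sqrt{41} + \sqrt{- \frac{1}{40} + 26} \left(- \frac{1}{56}\right) = \sqrt{41} + \sqrt{\frac{1039}{40}} \left(- \frac{1}{56}\right) = \sqrt{41} + \frac{\sqrt{10390}}{20} \left(- \frac{1}{56}\right) = \sqrt{41} - \frac{\sqrt{10390}}{1120}$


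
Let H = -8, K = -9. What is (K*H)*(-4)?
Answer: -288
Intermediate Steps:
(K*H)*(-4) = -9*(-8)*(-4) = 72*(-4) = -288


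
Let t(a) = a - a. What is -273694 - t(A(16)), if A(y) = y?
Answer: -273694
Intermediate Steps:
t(a) = 0
-273694 - t(A(16)) = -273694 - 1*0 = -273694 + 0 = -273694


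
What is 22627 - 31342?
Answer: -8715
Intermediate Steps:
22627 - 31342 = -8715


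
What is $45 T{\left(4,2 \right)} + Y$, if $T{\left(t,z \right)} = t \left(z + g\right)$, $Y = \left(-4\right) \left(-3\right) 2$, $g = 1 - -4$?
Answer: $1284$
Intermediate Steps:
$g = 5$ ($g = 1 + 4 = 5$)
$Y = 24$ ($Y = 12 \cdot 2 = 24$)
$T{\left(t,z \right)} = t \left(5 + z\right)$ ($T{\left(t,z \right)} = t \left(z + 5\right) = t \left(5 + z\right)$)
$45 T{\left(4,2 \right)} + Y = 45 \cdot 4 \left(5 + 2\right) + 24 = 45 \cdot 4 \cdot 7 + 24 = 45 \cdot 28 + 24 = 1260 + 24 = 1284$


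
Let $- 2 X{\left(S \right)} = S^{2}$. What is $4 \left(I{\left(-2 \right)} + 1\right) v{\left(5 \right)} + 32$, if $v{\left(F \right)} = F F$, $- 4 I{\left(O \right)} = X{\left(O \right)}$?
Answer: $182$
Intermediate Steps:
$X{\left(S \right)} = - \frac{S^{2}}{2}$
$I{\left(O \right)} = \frac{O^{2}}{8}$ ($I{\left(O \right)} = - \frac{\left(- \frac{1}{2}\right) O^{2}}{4} = \frac{O^{2}}{8}$)
$v{\left(F \right)} = F^{2}$
$4 \left(I{\left(-2 \right)} + 1\right) v{\left(5 \right)} + 32 = 4 \left(\frac{\left(-2\right)^{2}}{8} + 1\right) 5^{2} + 32 = 4 \left(\frac{1}{8} \cdot 4 + 1\right) 25 + 32 = 4 \left(\frac{1}{2} + 1\right) 25 + 32 = 4 \cdot \frac{3}{2} \cdot 25 + 32 = 4 \cdot \frac{75}{2} + 32 = 150 + 32 = 182$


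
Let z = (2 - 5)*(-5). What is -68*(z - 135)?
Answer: 8160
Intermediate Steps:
z = 15 (z = -3*(-5) = 15)
-68*(z - 135) = -68*(15 - 135) = -68*(-120) = 8160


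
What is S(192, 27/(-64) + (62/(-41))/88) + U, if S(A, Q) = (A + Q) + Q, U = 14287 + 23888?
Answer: 553699871/14432 ≈ 38366.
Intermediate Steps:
U = 38175
S(A, Q) = A + 2*Q
S(192, 27/(-64) + (62/(-41))/88) + U = (192 + 2*(27/(-64) + (62/(-41))/88)) + 38175 = (192 + 2*(27*(-1/64) + (62*(-1/41))*(1/88))) + 38175 = (192 + 2*(-27/64 - 62/41*1/88)) + 38175 = (192 + 2*(-27/64 - 31/1804)) + 38175 = (192 + 2*(-12673/28864)) + 38175 = (192 - 12673/14432) + 38175 = 2758271/14432 + 38175 = 553699871/14432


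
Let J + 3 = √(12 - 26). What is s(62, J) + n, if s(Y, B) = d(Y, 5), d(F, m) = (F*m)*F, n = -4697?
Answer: 14523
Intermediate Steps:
J = -3 + I*√14 (J = -3 + √(12 - 26) = -3 + √(-14) = -3 + I*√14 ≈ -3.0 + 3.7417*I)
d(F, m) = m*F²
s(Y, B) = 5*Y²
s(62, J) + n = 5*62² - 4697 = 5*3844 - 4697 = 19220 - 4697 = 14523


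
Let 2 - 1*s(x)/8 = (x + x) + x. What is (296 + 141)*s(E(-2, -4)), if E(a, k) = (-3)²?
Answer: -87400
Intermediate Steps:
E(a, k) = 9
s(x) = 16 - 24*x (s(x) = 16 - 8*((x + x) + x) = 16 - 8*(2*x + x) = 16 - 24*x)
(296 + 141)*s(E(-2, -4)) = (296 + 141)*(16 - 24*9) = 437*(16 - 216) = 437*(-200) = -87400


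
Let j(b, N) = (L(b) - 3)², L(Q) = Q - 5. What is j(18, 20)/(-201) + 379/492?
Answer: 8993/32964 ≈ 0.27281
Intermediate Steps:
L(Q) = -5 + Q
j(b, N) = (-8 + b)² (j(b, N) = ((-5 + b) - 3)² = (-8 + b)²)
j(18, 20)/(-201) + 379/492 = (-8 + 18)²/(-201) + 379/492 = 10²*(-1/201) + 379*(1/492) = 100*(-1/201) + 379/492 = -100/201 + 379/492 = 8993/32964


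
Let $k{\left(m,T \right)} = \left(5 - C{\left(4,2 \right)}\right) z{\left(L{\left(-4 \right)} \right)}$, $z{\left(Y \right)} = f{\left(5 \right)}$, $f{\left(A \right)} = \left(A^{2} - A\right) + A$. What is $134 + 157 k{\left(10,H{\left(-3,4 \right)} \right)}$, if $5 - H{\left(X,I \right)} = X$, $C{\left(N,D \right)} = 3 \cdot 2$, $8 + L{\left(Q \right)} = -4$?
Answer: $-3791$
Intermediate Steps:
$L{\left(Q \right)} = -12$ ($L{\left(Q \right)} = -8 - 4 = -12$)
$C{\left(N,D \right)} = 6$
$f{\left(A \right)} = A^{2}$
$H{\left(X,I \right)} = 5 - X$
$z{\left(Y \right)} = 25$ ($z{\left(Y \right)} = 5^{2} = 25$)
$k{\left(m,T \right)} = -25$ ($k{\left(m,T \right)} = \left(5 - 6\right) 25 = \left(-1\right) 25 = -25$)
$134 + 157 k{\left(10,H{\left(-3,4 \right)} \right)} = 134 + 157 \left(-25\right) = 134 - 3925 = -3791$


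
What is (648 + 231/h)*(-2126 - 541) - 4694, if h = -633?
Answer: -365438651/211 ≈ -1.7319e+6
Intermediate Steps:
(648 + 231/h)*(-2126 - 541) - 4694 = (648 + 231/(-633))*(-2126 - 541) - 4694 = (648 + 231*(-1/633))*(-2667) - 4694 = (648 - 77/211)*(-2667) - 4694 = (136651/211)*(-2667) - 4694 = -364448217/211 - 4694 = -365438651/211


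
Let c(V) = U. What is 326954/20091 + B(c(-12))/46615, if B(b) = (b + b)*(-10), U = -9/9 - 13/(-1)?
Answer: 3047227774/187308393 ≈ 16.268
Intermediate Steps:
U = 12 (U = -9*1/9 - 13*(-1) = -1 + 13 = 12)
c(V) = 12
B(b) = -20*b (B(b) = (2*b)*(-10) = -20*b)
326954/20091 + B(c(-12))/46615 = 326954/20091 - 20*12/46615 = 326954*(1/20091) - 240*1/46615 = 326954/20091 - 48/9323 = 3047227774/187308393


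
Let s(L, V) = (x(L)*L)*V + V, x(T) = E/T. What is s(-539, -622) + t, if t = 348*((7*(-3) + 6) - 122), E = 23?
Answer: -62604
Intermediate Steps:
x(T) = 23/T
s(L, V) = 24*V (s(L, V) = ((23/L)*L)*V + V = 23*V + V = 24*V)
t = -47676 (t = 348*((-21 + 6) - 122) = 348*(-15 - 122) = 348*(-137) = -47676)
s(-539, -622) + t = 24*(-622) - 47676 = -14928 - 47676 = -62604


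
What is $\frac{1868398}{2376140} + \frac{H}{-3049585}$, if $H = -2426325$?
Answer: $\frac{104210240003}{65874917290} \approx 1.5819$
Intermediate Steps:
$\frac{1868398}{2376140} + \frac{H}{-3049585} = \frac{1868398}{2376140} - \frac{2426325}{-3049585} = 1868398 \cdot \frac{1}{2376140} - - \frac{44115}{55447} = \frac{934199}{1188070} + \frac{44115}{55447} = \frac{104210240003}{65874917290}$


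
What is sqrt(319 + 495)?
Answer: sqrt(814) ≈ 28.531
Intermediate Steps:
sqrt(319 + 495) = sqrt(814)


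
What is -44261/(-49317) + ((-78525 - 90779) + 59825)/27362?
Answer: -4188106361/1349411754 ≈ -3.1037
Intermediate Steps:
-44261/(-49317) + ((-78525 - 90779) + 59825)/27362 = -44261*(-1/49317) + (-169304 + 59825)*(1/27362) = 44261/49317 - 109479*1/27362 = 44261/49317 - 109479/27362 = -4188106361/1349411754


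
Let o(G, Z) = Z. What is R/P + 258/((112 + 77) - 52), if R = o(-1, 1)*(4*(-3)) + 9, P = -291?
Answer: 25163/13289 ≈ 1.8935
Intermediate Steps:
R = -3 (R = 1*(4*(-3)) + 9 = 1*(-12) + 9 = -12 + 9 = -3)
R/P + 258/((112 + 77) - 52) = -3/(-291) + 258/((112 + 77) - 52) = -3*(-1/291) + 258/(189 - 52) = 1/97 + 258/137 = 25163/13289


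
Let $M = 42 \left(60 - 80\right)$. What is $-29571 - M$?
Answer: $-28731$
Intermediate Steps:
$M = -840$ ($M = 42 \left(-20\right) = -840$)
$-29571 - M = -29571 - -840 = -29571 + 840 = -28731$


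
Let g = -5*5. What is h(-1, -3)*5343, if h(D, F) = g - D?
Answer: -128232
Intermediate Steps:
g = -25
h(D, F) = -25 - D
h(-1, -3)*5343 = (-25 - 1*(-1))*5343 = (-25 + 1)*5343 = -24*5343 = -128232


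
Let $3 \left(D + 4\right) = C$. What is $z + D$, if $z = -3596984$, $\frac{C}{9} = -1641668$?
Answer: $-8521992$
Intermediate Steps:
$C = -14775012$ ($C = 9 \left(-1641668\right) = -14775012$)
$D = -4925008$ ($D = -4 + \frac{1}{3} \left(-14775012\right) = -4 - 4925004 = -4925008$)
$z + D = -3596984 - 4925008 = -8521992$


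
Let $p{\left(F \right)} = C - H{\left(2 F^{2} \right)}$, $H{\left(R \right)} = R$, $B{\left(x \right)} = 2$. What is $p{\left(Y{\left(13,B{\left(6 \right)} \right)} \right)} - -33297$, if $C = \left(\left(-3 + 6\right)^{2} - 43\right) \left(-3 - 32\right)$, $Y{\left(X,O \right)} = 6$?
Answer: $34415$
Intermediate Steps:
$C = 1190$ ($C = \left(3^{2} - 43\right) \left(-35\right) = \left(9 - 43\right) \left(-35\right) = \left(-34\right) \left(-35\right) = 1190$)
$p{\left(F \right)} = 1190 - 2 F^{2}$
$p{\left(Y{\left(13,B{\left(6 \right)} \right)} \right)} - -33297 = \left(1190 - 2 \cdot 6^{2}\right) - -33297 = \left(1190 - 72\right) + 33297 = 1118 + 33297 = 34415$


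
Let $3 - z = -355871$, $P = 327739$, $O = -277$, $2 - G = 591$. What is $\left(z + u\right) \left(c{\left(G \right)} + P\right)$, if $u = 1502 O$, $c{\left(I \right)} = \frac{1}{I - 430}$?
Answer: $- \frac{20098076287200}{1019} \approx -1.9723 \cdot 10^{10}$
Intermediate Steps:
$G = -589$ ($G = 2 - 591 = -589$)
$c{\left(I \right)} = \frac{1}{-430 + I}$
$u = -416054$ ($u = 1502 \left(-277\right) = -416054$)
$z = 355874$ ($z = 3 - -355871 = 3 + 355871 = 355874$)
$\left(z + u\right) \left(c{\left(G \right)} + P\right) = \left(355874 - 416054\right) \left(\frac{1}{-430 - 589} + 327739\right) = - 60180 \left(\frac{1}{-1019} + 327739\right) = - 60180 \left(- \frac{1}{1019} + 327739\right) = \left(-60180\right) \frac{333966040}{1019} = - \frac{20098076287200}{1019}$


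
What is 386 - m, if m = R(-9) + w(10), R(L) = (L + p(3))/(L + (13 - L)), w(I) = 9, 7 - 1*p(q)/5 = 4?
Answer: 4895/13 ≈ 376.54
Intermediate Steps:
p(q) = 15 (p(q) = 35 - 5*4 = 35 - 20 = 15)
R(L) = 15/13 + L/13 (R(L) = (L + 15)/(L + (13 - L)) = (15 + L)/13 = (15 + L)*(1/13) = 15/13 + L/13)
m = 123/13 (m = (15/13 + (1/13)*(-9)) + 9 = (15/13 - 9/13) + 9 = 6/13 + 9 = 123/13 ≈ 9.4615)
386 - m = 386 - 1*123/13 = 386 - 123/13 = 4895/13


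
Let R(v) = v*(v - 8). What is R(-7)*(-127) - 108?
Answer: -13443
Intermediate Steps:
R(v) = v*(-8 + v)
R(-7)*(-127) - 108 = -7*(-8 - 7)*(-127) - 108 = -7*(-15)*(-127) - 108 = 105*(-127) - 108 = -13335 - 108 = -13443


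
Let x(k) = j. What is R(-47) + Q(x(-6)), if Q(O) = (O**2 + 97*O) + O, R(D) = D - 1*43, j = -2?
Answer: -282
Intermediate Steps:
x(k) = -2
R(D) = -43 + D (R(D) = D - 43 = -43 + D)
Q(O) = O**2 + 98*O
R(-47) + Q(x(-6)) = (-43 - 47) - 2*(98 - 2) = -90 - 2*96 = -90 - 192 = -282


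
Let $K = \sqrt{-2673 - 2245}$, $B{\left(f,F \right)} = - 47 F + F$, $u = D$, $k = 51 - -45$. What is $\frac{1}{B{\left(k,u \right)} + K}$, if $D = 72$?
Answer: $- \frac{1656}{5487131} - \frac{i \sqrt{4918}}{10974262} \approx -0.0003018 - 6.3903 \cdot 10^{-6} i$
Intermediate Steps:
$k = 96$ ($k = 51 + 45 = 96$)
$u = 72$
$B{\left(f,F \right)} = - 46 F$
$K = i \sqrt{4918}$ ($K = \sqrt{-2673 - 2245} = \sqrt{-4918} = i \sqrt{4918} \approx 70.128 i$)
$\frac{1}{B{\left(k,u \right)} + K} = \frac{1}{\left(-46\right) 72 + i \sqrt{4918}} = \frac{1}{-3312 + i \sqrt{4918}}$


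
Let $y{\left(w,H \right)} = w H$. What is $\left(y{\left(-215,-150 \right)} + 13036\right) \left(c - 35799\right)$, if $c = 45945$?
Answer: $459471756$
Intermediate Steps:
$y{\left(w,H \right)} = H w$
$\left(y{\left(-215,-150 \right)} + 13036\right) \left(c - 35799\right) = \left(\left(-150\right) \left(-215\right) + 13036\right) \left(45945 - 35799\right) = \left(32250 + 13036\right) 10146 = 45286 \cdot 10146 = 459471756$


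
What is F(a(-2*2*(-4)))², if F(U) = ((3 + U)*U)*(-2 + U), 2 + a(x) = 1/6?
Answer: 3136441/46656 ≈ 67.225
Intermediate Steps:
a(x) = -11/6 (a(x) = -2 + 1/6 = -2 + ⅙ = -11/6)
F(U) = U*(-2 + U)*(3 + U) (F(U) = (U*(3 + U))*(-2 + U) = U*(-2 + U)*(3 + U))
F(a(-2*2*(-4)))² = (-11*(-6 - 11/6 + (-11/6)²)/6)² = (-11*(-6 - 11/6 + 121/36)/6)² = (-11/6*(-161/36))² = (1771/216)² = 3136441/46656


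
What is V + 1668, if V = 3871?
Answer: 5539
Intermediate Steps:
V + 1668 = 3871 + 1668 = 5539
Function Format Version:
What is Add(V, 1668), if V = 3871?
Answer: 5539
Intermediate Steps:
Add(V, 1668) = Add(3871, 1668) = 5539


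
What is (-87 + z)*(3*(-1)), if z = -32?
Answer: 357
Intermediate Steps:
(-87 + z)*(3*(-1)) = (-87 - 32)*(3*(-1)) = -119*(-3) = 357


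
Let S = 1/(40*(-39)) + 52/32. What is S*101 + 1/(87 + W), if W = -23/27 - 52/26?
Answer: 72690521/443040 ≈ 164.07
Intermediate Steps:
W = -77/27 (W = -23*1/27 - 52*1/26 = -23/27 - 2 = -77/27 ≈ -2.8519)
S = 1267/780 (S = (1/40)*(-1/39) + 52*(1/32) = -1/1560 + 13/8 = 1267/780 ≈ 1.6244)
S*101 + 1/(87 + W) = (1267/780)*101 + 1/(87 - 77/27) = 127967/780 + 1/(2272/27) = 127967/780 + 27/2272 = 72690521/443040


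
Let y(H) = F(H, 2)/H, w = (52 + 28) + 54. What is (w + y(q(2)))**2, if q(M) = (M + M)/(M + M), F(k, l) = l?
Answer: 18496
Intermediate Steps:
w = 134 (w = 80 + 54 = 134)
q(M) = 1 (q(M) = (2*M)/((2*M)) = (2*M)*(1/(2*M)) = 1)
y(H) = 2/H
(w + y(q(2)))**2 = (134 + 2/1)**2 = (134 + 2*1)**2 = (134 + 2)**2 = 136**2 = 18496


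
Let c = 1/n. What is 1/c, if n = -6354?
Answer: -6354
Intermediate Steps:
c = -1/6354 (c = 1/(-6354) = -1/6354 ≈ -0.00015738)
1/c = 1/(-1/6354) = -6354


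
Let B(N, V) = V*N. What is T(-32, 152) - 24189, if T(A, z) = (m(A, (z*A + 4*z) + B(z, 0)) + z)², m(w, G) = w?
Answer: -9789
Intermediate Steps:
B(N, V) = N*V
T(A, z) = (A + z)²
T(-32, 152) - 24189 = (-32 + 152)² - 24189 = 120² - 24189 = 14400 - 24189 = -9789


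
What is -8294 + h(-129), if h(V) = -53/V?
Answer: -1069873/129 ≈ -8293.6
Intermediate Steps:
-8294 + h(-129) = -8294 - 53/(-129) = -8294 - 53*(-1/129) = -8294 + 53/129 = -1069873/129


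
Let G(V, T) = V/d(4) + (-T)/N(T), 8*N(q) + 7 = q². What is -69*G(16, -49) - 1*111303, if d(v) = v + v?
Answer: -6352781/57 ≈ -1.1145e+5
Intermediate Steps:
d(v) = 2*v
N(q) = -7/8 + q²/8
G(V, T) = V/8 - T/(-7/8 + T²/8) (G(V, T) = V/((2*4)) + (-T)/(-7/8 + T²/8) = V/8 - T/(-7/8 + T²/8))
-69*G(16, -49) - 1*111303 = -69*(-64*(-49) + 16*(-7 + (-49)²))/(8*(-7 + (-49)²)) - 1*111303 = -69*(3136 + 16*(-7 + 2401))/(8*(-7 + 2401)) - 111303 = -69*(3136 + 16*2394)/(8*2394) - 111303 = -69*(3136 + 38304)/(8*2394) - 111303 = -69*41440/(8*2394) - 111303 = -69*370/171 - 111303 = -8510/57 - 111303 = -6352781/57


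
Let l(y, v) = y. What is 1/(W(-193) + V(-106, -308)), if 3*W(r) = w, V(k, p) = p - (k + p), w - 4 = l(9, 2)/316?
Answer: 948/101761 ≈ 0.0093160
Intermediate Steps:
w = 1273/316 (w = 4 + 9/316 = 1273/316 ≈ 4.0285)
V(k, p) = -k (V(k, p) = p + (-k - p) = -k)
W(r) = 1273/948 (W(r) = (1/3)*(1273/316) = 1273/948)
1/(W(-193) + V(-106, -308)) = 1/(1273/948 - 1*(-106)) = 1/(1273/948 + 106) = 1/(101761/948) = 948/101761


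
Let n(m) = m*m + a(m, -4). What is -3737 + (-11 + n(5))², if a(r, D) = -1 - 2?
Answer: -3616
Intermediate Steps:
a(r, D) = -3
n(m) = -3 + m² (n(m) = m*m - 3 = m² - 3 = -3 + m²)
-3737 + (-11 + n(5))² = -3737 + (-11 + (-3 + 5²))² = -3737 + (-11 + (-3 + 25))² = -3737 + (-11 + 22)² = -3737 + 11² = -3737 + 121 = -3616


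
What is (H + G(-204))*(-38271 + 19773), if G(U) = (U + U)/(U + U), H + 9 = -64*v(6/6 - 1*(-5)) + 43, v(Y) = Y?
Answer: 6455802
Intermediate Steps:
H = -350 (H = -9 + (-64*(6/6 - 1*(-5)) + 43) = -9 + (-64*(6*(⅙) + 5) + 43) = -9 + (-64*(1 + 5) + 43) = -9 + (-64*6 + 43) = -9 + (-384 + 43) = -9 - 341 = -350)
G(U) = 1 (G(U) = (2*U)/((2*U)) = (2*U)*(1/(2*U)) = 1)
(H + G(-204))*(-38271 + 19773) = (-350 + 1)*(-38271 + 19773) = -349*(-18498) = 6455802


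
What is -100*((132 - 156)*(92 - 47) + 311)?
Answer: 76900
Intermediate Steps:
-100*((132 - 156)*(92 - 47) + 311) = -100*(-24*45 + 311) = -100*(-1080 + 311) = -100*(-769) = 76900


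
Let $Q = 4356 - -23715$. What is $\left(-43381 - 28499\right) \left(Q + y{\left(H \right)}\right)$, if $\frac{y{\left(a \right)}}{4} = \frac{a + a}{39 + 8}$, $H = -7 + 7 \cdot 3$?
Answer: $- \frac{94841994120}{47} \approx -2.0179 \cdot 10^{9}$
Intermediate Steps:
$Q = 28071$ ($Q = 4356 + 23715 = 28071$)
$H = 14$ ($H = -7 + 21 = 14$)
$y{\left(a \right)} = \frac{8 a}{47}$ ($y{\left(a \right)} = 4 \frac{a + a}{39 + 8} = 4 \frac{2 a}{47} = \frac{8 a}{47}$)
$\left(-43381 - 28499\right) \left(Q + y{\left(H \right)}\right) = \left(-43381 - 28499\right) \left(28071 + \frac{8}{47} \cdot 14\right) = - 71880 \left(28071 + \frac{112}{47}\right) = \left(-71880\right) \frac{1319449}{47} = - \frac{94841994120}{47}$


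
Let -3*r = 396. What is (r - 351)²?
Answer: 233289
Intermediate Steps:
r = -132 (r = -⅓*396 = -132)
(r - 351)² = (-132 - 351)² = (-483)² = 233289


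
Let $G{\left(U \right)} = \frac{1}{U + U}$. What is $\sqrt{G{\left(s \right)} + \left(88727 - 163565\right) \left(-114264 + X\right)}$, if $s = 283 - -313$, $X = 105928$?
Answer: $\frac{\sqrt{221601348146986}}{596} \approx 24977.0$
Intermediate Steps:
$s = 596$ ($s = 283 + 313 = 596$)
$G{\left(U \right)} = \frac{1}{2 U}$
$\sqrt{G{\left(s \right)} + \left(88727 - 163565\right) \left(-114264 + X\right)} = \sqrt{\frac{1}{2 \cdot 596} + \left(88727 - 163565\right) \left(-114264 + 105928\right)} = \sqrt{\frac{1}{2} \cdot \frac{1}{596} - -623849568} = \sqrt{\frac{1}{1192} + 623849568} = \sqrt{\frac{743628685057}{1192}} = \frac{\sqrt{221601348146986}}{596}$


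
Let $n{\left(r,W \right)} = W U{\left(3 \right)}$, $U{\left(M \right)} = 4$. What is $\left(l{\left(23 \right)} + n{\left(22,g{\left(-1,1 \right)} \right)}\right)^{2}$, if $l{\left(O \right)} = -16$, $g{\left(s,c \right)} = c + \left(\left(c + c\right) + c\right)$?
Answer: $0$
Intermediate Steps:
$g{\left(s,c \right)} = 4 c$ ($g{\left(s,c \right)} = c + \left(2 c + c\right) = c + 3 c = 4 c$)
$n{\left(r,W \right)} = 4 W$ ($n{\left(r,W \right)} = W 4 = 4 W$)
$\left(l{\left(23 \right)} + n{\left(22,g{\left(-1,1 \right)} \right)}\right)^{2} = \left(-16 + 4 \cdot 4 \cdot 1\right)^{2} = \left(-16 + 4 \cdot 4\right)^{2} = \left(-16 + 16\right)^{2} = 0^{2} = 0$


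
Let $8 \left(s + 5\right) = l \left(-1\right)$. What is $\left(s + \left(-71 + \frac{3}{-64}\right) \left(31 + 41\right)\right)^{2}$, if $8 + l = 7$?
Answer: $\frac{419471361}{16} \approx 2.6217 \cdot 10^{7}$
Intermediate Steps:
$l = -1$ ($l = -8 + 7 = -1$)
$s = - \frac{39}{8}$ ($s = -5 + \frac{\left(-1\right) \left(-1\right)}{8} = -5 + \frac{1}{8} \cdot 1 = -5 + \frac{1}{8} = - \frac{39}{8} \approx -4.875$)
$\left(s + \left(-71 + \frac{3}{-64}\right) \left(31 + 41\right)\right)^{2} = \left(- \frac{39}{8} + \left(-71 + \frac{3}{-64}\right) \left(31 + 41\right)\right)^{2} = \left(- \frac{39}{8} + \left(-71 + 3 \left(- \frac{1}{64}\right)\right) 72\right)^{2} = \left(- \frac{39}{8} + \left(-71 - \frac{3}{64}\right) 72\right)^{2} = \left(- \frac{39}{8} - \frac{40923}{8}\right)^{2} = \left(- \frac{20481}{4}\right)^{2} = \frac{419471361}{16}$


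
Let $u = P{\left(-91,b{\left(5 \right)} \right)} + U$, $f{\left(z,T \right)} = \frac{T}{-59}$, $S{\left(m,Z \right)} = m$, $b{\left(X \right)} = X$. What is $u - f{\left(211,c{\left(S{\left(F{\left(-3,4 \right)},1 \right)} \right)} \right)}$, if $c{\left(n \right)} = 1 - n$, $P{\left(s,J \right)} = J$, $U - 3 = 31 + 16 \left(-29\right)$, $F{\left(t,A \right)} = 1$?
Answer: $-425$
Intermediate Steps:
$U = -430$ ($U = 3 + \left(31 + 16 \left(-29\right)\right) = 3 + \left(31 - 464\right) = 3 - 433 = -430$)
$f{\left(z,T \right)} = - \frac{T}{59}$ ($f{\left(z,T \right)} = T \left(- \frac{1}{59}\right) = - \frac{T}{59}$)
$u = -425$ ($u = 5 - 430 = -425$)
$u - f{\left(211,c{\left(S{\left(F{\left(-3,4 \right)},1 \right)} \right)} \right)} = -425 - - \frac{1 - 1}{59} = -425 - \left(- \frac{1}{59}\right) 0 = -425 - 0 = -425 + 0 = -425$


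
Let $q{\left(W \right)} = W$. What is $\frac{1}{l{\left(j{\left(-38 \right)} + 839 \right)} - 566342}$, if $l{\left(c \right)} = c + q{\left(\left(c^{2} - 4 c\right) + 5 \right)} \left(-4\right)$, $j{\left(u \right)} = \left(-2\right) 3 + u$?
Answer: $- \frac{1}{3080947} \approx -3.2458 \cdot 10^{-7}$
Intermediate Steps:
$j{\left(u \right)} = -6 + u$
$l{\left(c \right)} = -20 - 4 c^{2} + 17 c$ ($l{\left(c \right)} = c + \left(\left(c^{2} - 4 c\right) + 5\right) \left(-4\right) = c + \left(5 + c^{2} - 4 c\right) \left(-4\right) = c - \left(20 - 16 c + 4 c^{2}\right) = -20 - 4 c^{2} + 17 c$)
$\frac{1}{l{\left(j{\left(-38 \right)} + 839 \right)} - 566342} = \frac{1}{\left(-20 - 4 \left(\left(-6 - 38\right) + 839\right)^{2} + 17 \left(\left(-6 - 38\right) + 839\right)\right) - 566342} = \frac{1}{\left(-20 - 4 \left(-44 + 839\right)^{2} + 17 \left(-44 + 839\right)\right) - 566342} = \frac{1}{\left(-20 - 4 \cdot 795^{2} + 17 \cdot 795\right) - 566342} = \frac{1}{\left(-20 - 2528100 + 13515\right) - 566342} = \frac{1}{-2514605 - 566342} = \frac{1}{-3080947} = - \frac{1}{3080947}$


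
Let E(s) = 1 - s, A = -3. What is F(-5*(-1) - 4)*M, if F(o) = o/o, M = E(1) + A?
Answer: -3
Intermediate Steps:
M = -3 (M = (1 - 1*1) - 3 = (1 - 1) - 3 = 0 - 3 = -3)
F(o) = 1
F(-5*(-1) - 4)*M = 1*(-3) = -3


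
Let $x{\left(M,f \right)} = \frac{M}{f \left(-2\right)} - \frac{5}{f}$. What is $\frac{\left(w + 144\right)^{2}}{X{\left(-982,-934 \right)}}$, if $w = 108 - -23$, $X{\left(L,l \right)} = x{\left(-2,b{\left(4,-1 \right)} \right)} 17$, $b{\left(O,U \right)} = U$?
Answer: $\frac{75625}{68} \approx 1112.1$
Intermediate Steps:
$x{\left(M,f \right)} = - \frac{5}{f} - \frac{M}{2 f}$ ($x{\left(M,f \right)} = \frac{M}{\left(-2\right) f} - \frac{5}{f} = M \left(- \frac{1}{2 f}\right) - \frac{5}{f} = - \frac{M}{2 f} - \frac{5}{f} = - \frac{5}{f} - \frac{M}{2 f}$)
$X{\left(L,l \right)} = 68$ ($X{\left(L,l \right)} = \frac{-10 - -2}{2 \left(-1\right)} 17 = \frac{1}{2} \left(-1\right) \left(-10 + 2\right) 17 = \frac{1}{2} \left(-1\right) \left(-8\right) 17 = 4 \cdot 17 = 68$)
$w = 131$ ($w = 108 + 23 = 131$)
$\frac{\left(w + 144\right)^{2}}{X{\left(-982,-934 \right)}} = \frac{\left(131 + 144\right)^{2}}{68} = 275^{2} \cdot \frac{1}{68} = 75625 \cdot \frac{1}{68} = \frac{75625}{68}$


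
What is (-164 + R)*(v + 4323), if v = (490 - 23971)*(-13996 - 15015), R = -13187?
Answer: -9094856258514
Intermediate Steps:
v = 681207291 (v = -23481*(-29011) = 681207291)
(-164 + R)*(v + 4323) = (-164 - 13187)*(681207291 + 4323) = -13351*681211614 = -9094856258514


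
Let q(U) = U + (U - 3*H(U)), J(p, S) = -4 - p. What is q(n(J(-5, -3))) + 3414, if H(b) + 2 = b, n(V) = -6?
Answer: 3426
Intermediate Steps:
H(b) = -2 + b
q(U) = 6 - U (q(U) = U + (U - 3*(-2 + U)) = U + (U + (6 - 3*U)) = U + (6 - 2*U) = 6 - U)
q(n(J(-5, -3))) + 3414 = (6 - 1*(-6)) + 3414 = (6 + 6) + 3414 = 12 + 3414 = 3426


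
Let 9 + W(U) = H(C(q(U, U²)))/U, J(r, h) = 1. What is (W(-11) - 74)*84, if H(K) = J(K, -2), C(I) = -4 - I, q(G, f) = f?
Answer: -76776/11 ≈ -6979.6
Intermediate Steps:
H(K) = 1
W(U) = -9 + 1/U
(W(-11) - 74)*84 = ((-9 + 1/(-11)) - 74)*84 = ((-9 - 1/11) - 74)*84 = (-100/11 - 74)*84 = -914/11*84 = -76776/11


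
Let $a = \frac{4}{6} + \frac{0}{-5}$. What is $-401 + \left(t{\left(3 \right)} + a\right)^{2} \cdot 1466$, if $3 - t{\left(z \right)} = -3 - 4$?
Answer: $\frac{1497575}{9} \approx 1.664 \cdot 10^{5}$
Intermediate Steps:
$t{\left(z \right)} = 10$ ($t{\left(z \right)} = 3 - \left(-3 - 4\right) = 3 - -7 = 3 + 7 = 10$)
$a = \frac{2}{3}$ ($a = 4 \cdot \frac{1}{6} + 0 \left(- \frac{1}{5}\right) = \frac{2}{3} + 0 = \frac{2}{3} \approx 0.66667$)
$-401 + \left(t{\left(3 \right)} + a\right)^{2} \cdot 1466 = -401 + \left(10 + \frac{2}{3}\right)^{2} \cdot 1466 = -401 + \left(\frac{32}{3}\right)^{2} \cdot 1466 = -401 + \frac{1024}{9} \cdot 1466 = -401 + \frac{1501184}{9} = \frac{1497575}{9}$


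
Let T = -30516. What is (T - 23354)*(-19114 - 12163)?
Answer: 1684891990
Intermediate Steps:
(T - 23354)*(-19114 - 12163) = (-30516 - 23354)*(-19114 - 12163) = -53870*(-31277) = 1684891990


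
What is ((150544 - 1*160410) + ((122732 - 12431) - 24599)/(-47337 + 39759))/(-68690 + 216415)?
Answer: -1497005/22389201 ≈ -0.066863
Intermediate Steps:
((150544 - 1*160410) + ((122732 - 12431) - 24599)/(-47337 + 39759))/(-68690 + 216415) = ((150544 - 160410) + (110301 - 24599)/(-7578))/147725 = (-9866 + 85702*(-1/7578))*(1/147725) = (-9866 - 42851/3789)*(1/147725) = -37425125/3789*1/147725 = -1497005/22389201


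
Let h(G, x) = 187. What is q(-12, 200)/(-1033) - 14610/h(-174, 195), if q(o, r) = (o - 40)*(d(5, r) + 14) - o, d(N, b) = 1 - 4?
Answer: -14987410/193171 ≈ -77.586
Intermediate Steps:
d(N, b) = -3
q(o, r) = -440 + 10*o (q(o, r) = (o - 40)*(-3 + 14) - o = (-40 + o)*11 - o = (-440 + 11*o) - o = -440 + 10*o)
q(-12, 200)/(-1033) - 14610/h(-174, 195) = (-440 + 10*(-12))/(-1033) - 14610/187 = (-440 - 120)*(-1/1033) - 14610*1/187 = -560*(-1/1033) - 14610/187 = 560/1033 - 14610/187 = -14987410/193171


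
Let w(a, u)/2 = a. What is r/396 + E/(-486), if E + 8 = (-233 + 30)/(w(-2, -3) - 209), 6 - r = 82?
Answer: -202027/1138698 ≈ -0.17742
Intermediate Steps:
r = -76 (r = 6 - 1*82 = 6 - 82 = -76)
w(a, u) = 2*a
E = -1501/213 (E = -8 + (-233 + 30)/(2*(-2) - 209) = -8 - 203/(-4 - 209) = -8 - 203/(-213) = -8 - 203*(-1/213) = -8 + 203/213 = -1501/213 ≈ -7.0470)
r/396 + E/(-486) = -76/396 - 1501/213/(-486) = -76*1/396 - 1501/213*(-1/486) = -19/99 + 1501/103518 = -202027/1138698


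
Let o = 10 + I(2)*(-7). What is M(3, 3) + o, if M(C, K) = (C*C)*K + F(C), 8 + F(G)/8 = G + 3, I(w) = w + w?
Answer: -7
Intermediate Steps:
I(w) = 2*w
F(G) = -40 + 8*G (F(G) = -64 + 8*(G + 3) = -64 + 8*(3 + G) = -64 + (24 + 8*G) = -40 + 8*G)
M(C, K) = -40 + 8*C + K*C² (M(C, K) = (C*C)*K + (-40 + 8*C) = C²*K + (-40 + 8*C) = K*C² + (-40 + 8*C) = -40 + 8*C + K*C²)
o = -18 (o = 10 + (2*2)*(-7) = 10 + 4*(-7) = 10 - 28 = -18)
M(3, 3) + o = (-40 + 8*3 + 3*3²) - 18 = (-40 + 24 + 3*9) - 18 = (-40 + 24 + 27) - 18 = 11 - 18 = -7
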